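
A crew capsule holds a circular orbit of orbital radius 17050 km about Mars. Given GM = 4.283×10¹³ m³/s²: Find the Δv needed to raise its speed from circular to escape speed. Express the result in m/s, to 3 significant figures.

Δv ≈ 657 m/s

r = 17050 km = 1.705×10⁷ m.
Circular speed v_c = √(μ/r) = 1585 m/s.
Escape speed v_esc = √(2μ/r) = √2 × v_c = 2241 m/s.
Δv = v_esc − v_c = 656.5 m/s.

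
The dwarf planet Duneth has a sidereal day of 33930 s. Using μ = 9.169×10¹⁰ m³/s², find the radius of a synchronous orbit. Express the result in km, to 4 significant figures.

A synchronous orbit has period T, so by Kepler's third law a = (μT²/4π²)^(1/3).
μT²/4π² = 9.169×10¹⁰ × (3.393×10⁴)² / 39.48 = 2.674×10¹⁸ m³.
a = 1.388×10⁶ m = 1388.0 km.

r_sync ≈ 1388 km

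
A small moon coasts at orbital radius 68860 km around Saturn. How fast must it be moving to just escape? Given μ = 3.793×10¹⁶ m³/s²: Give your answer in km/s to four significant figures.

r = 68860 km = 6.886×10⁷ m.
Escape speed v_esc = √(2μ/r) = √(2 × 3.793×10¹⁶ / 6.886×10⁷) = √(1.102×10⁹) = 33190 m/s.
= 33.19 km/s.

v_esc ≈ 33.19 km/s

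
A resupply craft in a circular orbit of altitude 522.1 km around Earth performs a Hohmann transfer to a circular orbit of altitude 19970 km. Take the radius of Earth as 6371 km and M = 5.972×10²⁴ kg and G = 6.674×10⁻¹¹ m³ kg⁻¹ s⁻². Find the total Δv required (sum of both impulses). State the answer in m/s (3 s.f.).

Δv_total ≈ 3350 m/s

μ = GM = 6.674×10⁻¹¹ × 5.972×10²⁴ = 3.986×10¹⁴ m³/s².
r₁ = 6371 + 522.1 = 6893.1 km = 6.8931×10⁶ m.
r₂ = 6371 + 19970 = 26341 km = 2.6341×10⁷ m.
Transfer ellipse a_t = (r₁ + r₂)/2 = 1.662×10⁷ m.
At r₁: circular v_c1 = √(μ/r₁) = 7604 m/s; transfer-perigee v_p = √[μ(2/r₁ − 1/a_t)] = 9574 m/s.
Δv₁ = v_p − v_c1 = 1970 m/s.
At r₂: circular v_c2 = √(μ/r₂) = 3890 m/s; transfer-apogee v_a = √[μ(2/r₂ − 1/a_t)] = 2505 m/s.
Δv₂ = v_c2 − v_a = 1385 m/s.
Total Δv = Δv₁ + Δv₂ = 3354 m/s.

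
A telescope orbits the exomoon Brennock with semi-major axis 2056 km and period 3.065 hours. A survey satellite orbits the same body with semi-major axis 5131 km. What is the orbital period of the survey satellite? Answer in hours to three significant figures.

T₂ ≈ 12.1 hours

Kepler's third law: T² ∝ a³, so T₂ = T₁ (a₂/a₁)^(3/2).
a₂/a₁ = 2.496, (a₂/a₁)^(3/2) = 3.942.
T₂ = 3.065 × 3.942 = 12.08 hours.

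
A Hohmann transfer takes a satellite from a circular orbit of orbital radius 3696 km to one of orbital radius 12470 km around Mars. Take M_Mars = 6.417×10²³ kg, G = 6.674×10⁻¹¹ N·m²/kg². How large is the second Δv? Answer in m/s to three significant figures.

Δv ≈ 600 m/s

μ = GM = 6.674×10⁻¹¹ × 6.417×10²³ = 4.283×10¹³ m³/s².
r₁ = 3696 km = 3.696×10⁶ m.
r₂ = 12470 km = 1.247×10⁷ m.
Transfer ellipse a_t = (r₁ + r₂)/2 = 8.083×10⁶ m.
At r₁: circular v_c1 = √(μ/r₁) = 3404 m/s; transfer-periapsis v_p = √[μ(2/r₁ − 1/a_t)] = 4228 m/s.
At r₂: circular v_c2 = √(μ/r₂) = 1853 m/s; transfer-apoapsis v_a = √[μ(2/r₂ − 1/a_t)] = 1253 m/s.
Δv₂ = v_c2 − v_a = 600.1 m/s.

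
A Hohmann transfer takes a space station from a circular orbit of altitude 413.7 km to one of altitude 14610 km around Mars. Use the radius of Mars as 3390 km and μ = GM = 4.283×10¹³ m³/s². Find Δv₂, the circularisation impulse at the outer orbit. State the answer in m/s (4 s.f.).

r₁ = 3390 + 413.7 = 3803.7 km = 3.8037×10⁶ m.
r₂ = 3390 + 14610 = 18000 km = 1.8000×10⁷ m.
Transfer ellipse a_t = (r₁ + r₂)/2 = 1.090×10⁷ m.
At r₁: circular v_c1 = √(μ/r₁) = 3356 m/s; transfer-periapsis v_p = √[μ(2/r₁ − 1/a_t)] = 4312 m/s.
At r₂: circular v_c2 = √(μ/r₂) = 1543 m/s; transfer-apoapsis v_a = √[μ(2/r₂ − 1/a_t)] = 911.2 m/s.
Δv₂ = v_c2 − v_a = 631.4 m/s.

Δv ≈ 631.4 m/s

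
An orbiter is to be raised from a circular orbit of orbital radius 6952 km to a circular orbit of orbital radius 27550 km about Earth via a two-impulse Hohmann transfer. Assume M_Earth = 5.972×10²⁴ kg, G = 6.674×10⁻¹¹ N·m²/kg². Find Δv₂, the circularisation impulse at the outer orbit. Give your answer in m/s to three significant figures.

μ = GM = 6.674×10⁻¹¹ × 5.972×10²⁴ = 3.986×10¹⁴ m³/s².
r₁ = 6952 km = 6.952×10⁶ m.
r₂ = 27550 km = 2.755×10⁷ m.
Transfer ellipse a_t = (r₁ + r₂)/2 = 1.725×10⁷ m.
At r₁: circular v_c1 = √(μ/r₁) = 7572 m/s; transfer-perigee v_p = √[μ(2/r₁ − 1/a_t)] = 9569 m/s.
At r₂: circular v_c2 = √(μ/r₂) = 3804 m/s; transfer-apogee v_a = √[μ(2/r₂ − 1/a_t)] = 2415 m/s.
Δv₂ = v_c2 − v_a = 1389 m/s.

Δv ≈ 1390 m/s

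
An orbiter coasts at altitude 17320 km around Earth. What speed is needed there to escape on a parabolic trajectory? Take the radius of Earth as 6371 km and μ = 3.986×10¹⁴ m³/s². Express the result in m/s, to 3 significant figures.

v_esc ≈ 5800 m/s

r = 6371 + 17320 = 23691 km = 2.3691×10⁷ m.
Escape speed v_esc = √(2μ/r) = √(2 × 3.986×10¹⁴ / 2.369×10⁷) = √(3.365×10⁷) = 5801 m/s.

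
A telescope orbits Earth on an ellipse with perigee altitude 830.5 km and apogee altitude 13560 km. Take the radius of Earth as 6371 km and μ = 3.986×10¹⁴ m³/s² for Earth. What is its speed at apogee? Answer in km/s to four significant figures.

v ≈ 3.258 km/s

r_p = 6371 + 830.5 = 7201.5 km = 7.2015×10⁶ m.
r_a = 6371 + 13560 = 19931 km = 1.9931×10⁷ m.
Semi-major axis a = (r_p + r_a)/2 = 13566 km = 1.357×10⁷ m.
Vis-viva: v² = μ(2/r − 1/a) = 3.986×10¹⁴ × (1.003×10⁻⁷ − 7.371×10⁻⁸) = 1.062×10⁷ m²/s².
v = 3258 m/s = 3.258 km/s.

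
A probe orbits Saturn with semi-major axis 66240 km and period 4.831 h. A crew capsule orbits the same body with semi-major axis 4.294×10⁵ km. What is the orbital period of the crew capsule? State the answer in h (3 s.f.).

Kepler's third law: T² ∝ a³, so T₂ = T₁ (a₂/a₁)^(3/2).
a₂/a₁ = 6.482, (a₂/a₁)^(3/2) = 16.50.
T₂ = 4.831 × 16.50 = 79.74 h.

T₂ ≈ 79.7 h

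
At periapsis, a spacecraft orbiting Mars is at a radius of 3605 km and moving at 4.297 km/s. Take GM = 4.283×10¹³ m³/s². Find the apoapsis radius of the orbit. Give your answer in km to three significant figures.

r_p = 3.605×10⁶ m.
Specific energy ε = v²/2 − μ/r = -2.649×10⁶ J/kg, so a = −μ/(2ε) = 8.085×10⁶ m.
The apsides satisfy r_p + r_a = 2a, so the apoapsis radius is 2a − r_p = 1.257×10⁷ m = 12566 km.

apoapsis radius ≈ 12600 km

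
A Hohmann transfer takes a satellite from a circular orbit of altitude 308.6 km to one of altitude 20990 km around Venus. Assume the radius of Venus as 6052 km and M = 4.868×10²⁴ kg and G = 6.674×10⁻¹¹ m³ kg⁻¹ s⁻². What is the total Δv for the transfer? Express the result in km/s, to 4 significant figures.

μ = GM = 6.674×10⁻¹¹ × 4.868×10²⁴ = 3.249×10¹⁴ m³/s².
r₁ = 6052 + 308.6 = 6360.6 km = 6.3606×10⁶ m.
r₂ = 6052 + 20990 = 27042 km = 2.7042×10⁷ m.
Transfer ellipse a_t = (r₁ + r₂)/2 = 1.670×10⁷ m.
At r₁: circular v_c1 = √(μ/r₁) = 7147 m/s; transfer-periapsis v_p = √[μ(2/r₁ − 1/a_t)] = 9094 m/s.
Δv₁ = v_p − v_c1 = 1947 m/s.
At r₂: circular v_c2 = √(μ/r₂) = 3466 m/s; transfer-apoapsis v_a = √[μ(2/r₂ − 1/a_t)] = 2139 m/s.
Δv₂ = v_c2 − v_a = 1327 m/s.
Total Δv = Δv₁ + Δv₂ = 3274 m/s = 3.274 km/s.

Δv_total ≈ 3.274 km/s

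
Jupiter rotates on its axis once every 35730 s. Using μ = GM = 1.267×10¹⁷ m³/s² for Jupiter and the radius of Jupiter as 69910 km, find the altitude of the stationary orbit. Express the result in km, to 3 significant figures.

h_sync ≈ 90100 km

A synchronous orbit has period T, so by Kepler's third law a = (μT²/4π²)^(1/3).
μT²/4π² = 1.267×10¹⁷ × (3.573×10⁴)² / 39.48 = 4.097×10²⁴ m³.
a = 1.600×10⁸ m = 1.6002×10⁵ km.
Altitude h = a − R = 1.6002×10⁵ − 69910 = 90105 km.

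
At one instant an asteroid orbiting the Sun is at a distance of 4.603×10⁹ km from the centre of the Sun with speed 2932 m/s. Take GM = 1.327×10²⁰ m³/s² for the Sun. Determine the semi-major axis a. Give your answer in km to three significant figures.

r = 4.603×10¹² m.
Specific orbital energy ε = v²/2 − μ/r = (2932)²/2 − 1.327×10²⁰/4.603×10¹² = -2.453×10⁷ J/kg.
Since ε = −μ/(2a), a = −μ/(2ε) = 2.705×10¹² m = 2.7048×10⁹ km.

a ≈ 2.70×10⁹ km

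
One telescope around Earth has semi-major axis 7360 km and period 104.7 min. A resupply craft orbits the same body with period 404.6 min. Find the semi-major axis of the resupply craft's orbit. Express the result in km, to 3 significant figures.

a₂ ≈ 18100 km

Kepler's third law: a³ ∝ T², so a₂ = a₁ (T₂/T₁)^(2/3).
T₂/T₁ = 3.864, (T₂/T₁)^(2/3) = 2.463.
a₂ = 7360 × 2.463 = 18120 km.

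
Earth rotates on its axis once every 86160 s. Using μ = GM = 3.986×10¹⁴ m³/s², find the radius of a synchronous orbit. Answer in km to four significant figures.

r_sync ≈ 42160 km

A synchronous orbit has period T, so by Kepler's third law a = (μT²/4π²)^(1/3).
μT²/4π² = 3.986×10¹⁴ × (8.616×10⁴)² / 39.48 = 7.495×10²² m³.
a = 4.216×10⁷ m = 42163 km.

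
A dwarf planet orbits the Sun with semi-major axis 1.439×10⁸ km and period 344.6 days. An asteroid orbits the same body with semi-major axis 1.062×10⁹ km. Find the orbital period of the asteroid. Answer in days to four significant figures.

T₂ ≈ 6909 days

Kepler's third law: T² ∝ a³, so T₂ = T₁ (a₂/a₁)^(3/2).
a₂/a₁ = 7.380, (a₂/a₁)^(3/2) = 20.05.
T₂ = 344.6 × 20.05 = 6909 days.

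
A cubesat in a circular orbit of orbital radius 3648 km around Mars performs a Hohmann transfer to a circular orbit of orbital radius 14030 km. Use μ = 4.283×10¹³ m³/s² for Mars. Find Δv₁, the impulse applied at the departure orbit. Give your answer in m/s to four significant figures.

Δv ≈ 890.5 m/s

r₁ = 3648 km = 3.648×10⁶ m.
r₂ = 14030 km = 1.403×10⁷ m.
Transfer ellipse a_t = (r₁ + r₂)/2 = 8.839×10⁶ m.
At r₁: circular v_c1 = √(μ/r₁) = 3426 m/s; transfer-periapsis v_p = √[μ(2/r₁ − 1/a_t)] = 4317 m/s.
Δv₁ = v_p − v_c1 = 890.5 m/s.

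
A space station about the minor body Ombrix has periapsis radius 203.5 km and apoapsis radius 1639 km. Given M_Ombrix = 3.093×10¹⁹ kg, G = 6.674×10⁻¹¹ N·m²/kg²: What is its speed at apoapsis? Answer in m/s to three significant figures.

μ = GM = 6.674×10⁻¹¹ × 3.093×10¹⁹ = 2.064×10⁹ m³/s².
Semi-major axis a = (r_p + r_a)/2 = 921.25 km = 9.212×10⁵ m.
Vis-viva: v² = μ(2/r − 1/a) = 2.064×10⁹ × (1.220×10⁻⁶ − 1.085×10⁻⁶) = 2.782×10² m²/s².
v = 16.68 m/s.

v ≈ 16.7 m/s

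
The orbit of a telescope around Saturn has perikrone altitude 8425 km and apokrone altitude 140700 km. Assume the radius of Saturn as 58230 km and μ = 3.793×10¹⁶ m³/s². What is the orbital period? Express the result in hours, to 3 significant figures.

T ≈ 13.7 hours

r_p = 58230 + 8425 = 66655 km = 6.6655×10⁷ m.
r_a = 58230 + 140700 = 198930 km = 1.9893×10⁸ m.
Semi-major axis a = (r_p + r_a)/2 = (66655 + 1.9893×10⁵)/2 = 1.3279×10⁵ km = 1.328×10⁸ m.
By Kepler's third law T = 2π√(a³/μ) = 2π × 7.857×10³ = 4.937×10⁴ s.
= 13.71 hours.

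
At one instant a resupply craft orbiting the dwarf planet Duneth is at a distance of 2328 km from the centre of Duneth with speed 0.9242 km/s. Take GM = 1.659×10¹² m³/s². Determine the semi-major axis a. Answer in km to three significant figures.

a ≈ 2900 km

r = 2.328×10⁶ m.
Vis-viva rearranged: 1/a = 2/r − v²/μ = 8.591×10⁻⁷ − 5.149×10⁻⁷ = 3.443×10⁻⁷ m⁻¹.
a = 2.905×10⁶ m = 2904.9 km.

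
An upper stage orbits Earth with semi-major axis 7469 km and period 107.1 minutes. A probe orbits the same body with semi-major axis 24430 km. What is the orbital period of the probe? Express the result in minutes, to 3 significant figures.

T₂ ≈ 634 minutes

Kepler's third law: T² ∝ a³, so T₂ = T₁ (a₂/a₁)^(3/2).
a₂/a₁ = 3.271, (a₂/a₁)^(3/2) = 5.916.
T₂ = 107.1 × 5.916 = 633.6 minutes.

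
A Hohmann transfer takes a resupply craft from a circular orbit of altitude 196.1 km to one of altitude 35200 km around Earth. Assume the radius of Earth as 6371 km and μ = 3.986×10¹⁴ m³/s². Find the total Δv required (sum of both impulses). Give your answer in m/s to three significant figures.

Δv_total ≈ 3930 m/s

r₁ = 6371 + 196.1 = 6567.1 km = 6.5671×10⁶ m.
r₂ = 6371 + 35200 = 41571 km = 4.1571×10⁷ m.
Transfer ellipse a_t = (r₁ + r₂)/2 = 2.407×10⁷ m.
At r₁: circular v_c1 = √(μ/r₁) = 7791 m/s; transfer-perigee v_p = √[μ(2/r₁ − 1/a_t)] = 10240 m/s.
Δv₁ = v_p − v_c1 = 2448 m/s.
At r₂: circular v_c2 = √(μ/r₂) = 3097 m/s; transfer-apogee v_a = √[μ(2/r₂ − 1/a_t)] = 1617 m/s.
Δv₂ = v_c2 − v_a = 1479 m/s.
Total Δv = Δv₁ + Δv₂ = 3927 m/s.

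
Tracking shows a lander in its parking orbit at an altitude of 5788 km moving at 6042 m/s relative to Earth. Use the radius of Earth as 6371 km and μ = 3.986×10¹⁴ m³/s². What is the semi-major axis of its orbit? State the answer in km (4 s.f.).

r = 6371 + 5788 = 12159 km = 1.216×10⁷ m.
Vis-viva rearranged: 1/a = 2/r − v²/μ = 1.645×10⁻⁷ − 9.158×10⁻⁸ = 7.290×10⁻⁸ m⁻¹.
a = 1.372×10⁷ m = 13717 km.

a ≈ 13720 km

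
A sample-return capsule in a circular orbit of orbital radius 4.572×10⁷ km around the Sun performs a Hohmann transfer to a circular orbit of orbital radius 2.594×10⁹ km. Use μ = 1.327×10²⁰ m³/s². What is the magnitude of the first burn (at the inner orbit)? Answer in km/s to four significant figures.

r₁ = 4.572×10⁷ km = 4.572×10¹⁰ m.
r₂ = 2.594×10⁹ km = 2.594×10¹² m.
Transfer ellipse a_t = (r₁ + r₂)/2 = 1.320×10¹² m.
At r₁: circular v_c1 = √(μ/r₁) = 53870 m/s; transfer-perihelion v_p = √[μ(2/r₁ − 1/a_t)] = 75530 m/s.
Δv₁ = v_p − v_c1 = 21650 m/s.
= 21.65 km/s.

Δv ≈ 21.65 km/s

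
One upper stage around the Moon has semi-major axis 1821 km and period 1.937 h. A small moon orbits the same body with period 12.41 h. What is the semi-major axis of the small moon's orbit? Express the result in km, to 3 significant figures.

a₂ ≈ 6280 km

Kepler's third law: a³ ∝ T², so a₂ = a₁ (T₂/T₁)^(2/3).
T₂/T₁ = 6.407, (T₂/T₁)^(2/3) = 3.450.
a₂ = 1821 × 3.450 = 6282 km.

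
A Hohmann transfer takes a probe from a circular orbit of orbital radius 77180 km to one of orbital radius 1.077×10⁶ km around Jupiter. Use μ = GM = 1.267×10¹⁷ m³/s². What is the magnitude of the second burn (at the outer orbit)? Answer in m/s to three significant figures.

r₁ = 77180 km = 7.718×10⁷ m.
r₂ = 1.077×10⁶ km = 1.077×10⁹ m.
Transfer ellipse a_t = (r₁ + r₂)/2 = 5.771×10⁸ m.
At r₁: circular v_c1 = √(μ/r₁) = 40520 m/s; transfer-perijove v_p = √[μ(2/r₁ − 1/a_t)] = 55350 m/s.
At r₂: circular v_c2 = √(μ/r₂) = 10850 m/s; transfer-apojove v_a = √[μ(2/r₂ − 1/a_t)] = 3967 m/s.
Δv₂ = v_c2 − v_a = 6880 m/s.

Δv ≈ 6880 m/s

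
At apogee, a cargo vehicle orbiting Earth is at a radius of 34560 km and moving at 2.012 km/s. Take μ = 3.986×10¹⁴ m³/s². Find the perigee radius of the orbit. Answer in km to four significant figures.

r_a = 3.456×10⁷ m.
Specific energy ε = v²/2 − μ/r = -9.509×10⁶ J/kg, so a = −μ/(2ε) = 2.096×10⁷ m.
The apsides satisfy r_p + r_a = 2a, so the perigee radius is 2a − r_a = 7.356×10⁶ m = 7356.0 km.

perigee radius ≈ 7356 km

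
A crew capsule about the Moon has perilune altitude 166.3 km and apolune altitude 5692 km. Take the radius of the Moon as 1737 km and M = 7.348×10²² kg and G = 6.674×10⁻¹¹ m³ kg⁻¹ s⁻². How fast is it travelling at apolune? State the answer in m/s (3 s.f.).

μ = GM = 6.674×10⁻¹¹ × 7.348×10²² = 4.904×10¹² m³/s².
r_p = 1737 + 166.3 = 1903.3 km = 1.9033×10⁶ m.
r_a = 1737 + 5692 = 7429.0 km = 7.4290×10⁶ m.
Semi-major axis a = (r_p + r_a)/2 = 4666.1 km = 4.666×10⁶ m.
Vis-viva: v² = μ(2/r − 1/a) = 4.904×10¹² × (2.692×10⁻⁷ − 2.143×10⁻⁷) = 2.693×10⁵ m²/s².
v = 518.9 m/s.

v ≈ 519 m/s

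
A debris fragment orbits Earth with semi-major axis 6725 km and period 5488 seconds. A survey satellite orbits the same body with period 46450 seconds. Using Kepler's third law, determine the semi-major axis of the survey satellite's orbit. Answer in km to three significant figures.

a₂ ≈ 27900 km

Kepler's third law: a³ ∝ T², so a₂ = a₁ (T₂/T₁)^(2/3).
T₂/T₁ = 8.464, (T₂/T₁)^(2/3) = 4.153.
a₂ = 6725 × 4.153 = 27930 km.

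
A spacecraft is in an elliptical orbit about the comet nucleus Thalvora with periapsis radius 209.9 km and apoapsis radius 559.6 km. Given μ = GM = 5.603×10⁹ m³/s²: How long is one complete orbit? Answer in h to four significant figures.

T ≈ 5.565 h

Semi-major axis a = (r_p + r_a)/2 = (209.90 + 559.60)/2 = 384.75 km = 3.848×10⁵ m.
By Kepler's third law T = 2π√(a³/μ) = 2π × 3.188×10³ = 2.003×10⁴ s.
= 5.565 h.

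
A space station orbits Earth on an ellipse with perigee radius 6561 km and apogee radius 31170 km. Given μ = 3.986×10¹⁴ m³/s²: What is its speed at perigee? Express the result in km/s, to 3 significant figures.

v ≈ 10.0 km/s

Semi-major axis a = (r_p + r_a)/2 = 18866 km = 1.887×10⁷ m.
Vis-viva: v² = μ(2/r − 1/a) = 3.986×10¹⁴ × (3.048×10⁻⁷ − 5.301×10⁻⁸) = 1.004×10⁸ m²/s².
v = 10020 m/s = 10.02 km/s.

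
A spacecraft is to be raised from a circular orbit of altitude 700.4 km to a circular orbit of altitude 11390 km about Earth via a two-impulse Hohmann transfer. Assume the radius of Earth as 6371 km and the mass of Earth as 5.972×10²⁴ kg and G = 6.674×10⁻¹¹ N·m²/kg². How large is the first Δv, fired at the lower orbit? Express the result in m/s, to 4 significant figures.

Δv ≈ 1472 m/s

μ = GM = 6.674×10⁻¹¹ × 5.972×10²⁴ = 3.986×10¹⁴ m³/s².
r₁ = 6371 + 700.4 = 7071.4 km = 7.0714×10⁶ m.
r₂ = 6371 + 11390 = 17761 km = 1.7761×10⁷ m.
Transfer ellipse a_t = (r₁ + r₂)/2 = 1.242×10⁷ m.
At r₁: circular v_c1 = √(μ/r₁) = 7508 m/s; transfer-perigee v_p = √[μ(2/r₁ − 1/a_t)] = 8979 m/s.
Δv₁ = v_p − v_c1 = 1472 m/s.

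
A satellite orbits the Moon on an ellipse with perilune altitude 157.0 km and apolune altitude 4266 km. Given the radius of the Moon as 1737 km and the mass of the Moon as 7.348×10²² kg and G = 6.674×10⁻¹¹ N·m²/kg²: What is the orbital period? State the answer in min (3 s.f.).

μ = GM = 6.674×10⁻¹¹ × 7.348×10²² = 4.904×10¹² m³/s².
r_p = 1737 + 157.0 = 1894.0 km = 1.8940×10⁶ m.
r_a = 1737 + 4266 = 6003.0 km = 6.0030×10⁶ m.
Semi-major axis a = (r_p + r_a)/2 = (1894.0 + 6003.0)/2 = 3948.5 km = 3.948×10⁶ m.
By Kepler's third law T = 2π√(a³/μ) = 2π × 3.543×10³ = 2.226×10⁴ s.
= 371.0 min.

T ≈ 371 min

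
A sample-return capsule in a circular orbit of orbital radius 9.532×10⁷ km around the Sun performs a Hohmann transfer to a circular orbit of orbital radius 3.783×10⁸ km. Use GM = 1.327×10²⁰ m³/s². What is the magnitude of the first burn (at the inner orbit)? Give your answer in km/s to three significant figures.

Δv ≈ 9.85 km/s

r₁ = 9.532×10⁷ km = 9.532×10¹⁰ m.
r₂ = 3.783×10⁸ km = 3.783×10¹¹ m.
Transfer ellipse a_t = (r₁ + r₂)/2 = 2.368×10¹¹ m.
At r₁: circular v_c1 = √(μ/r₁) = 37310 m/s; transfer-perihelion v_p = √[μ(2/r₁ − 1/a_t)] = 47160 m/s.
Δv₁ = v_p − v_c1 = 9847 m/s.
= 9.847 km/s.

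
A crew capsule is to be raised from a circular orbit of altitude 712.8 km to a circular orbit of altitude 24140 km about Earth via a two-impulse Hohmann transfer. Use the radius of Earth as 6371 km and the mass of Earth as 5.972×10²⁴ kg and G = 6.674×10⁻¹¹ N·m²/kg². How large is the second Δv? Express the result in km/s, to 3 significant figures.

μ = GM = 6.674×10⁻¹¹ × 5.972×10²⁴ = 3.986×10¹⁴ m³/s².
r₁ = 6371 + 712.8 = 7083.8 km = 7.0838×10⁶ m.
r₂ = 6371 + 24140 = 30511 km = 3.0511×10⁷ m.
Transfer ellipse a_t = (r₁ + r₂)/2 = 1.880×10⁷ m.
At r₁: circular v_c1 = √(μ/r₁) = 7501 m/s; transfer-perigee v_p = √[μ(2/r₁ − 1/a_t)] = 9557 m/s.
At r₂: circular v_c2 = √(μ/r₂) = 3614 m/s; transfer-apogee v_a = √[μ(2/r₂ − 1/a_t)] = 2219 m/s.
Δv₂ = v_c2 − v_a = 1396 m/s.
= 1.396 km/s.

Δv ≈ 1.40 km/s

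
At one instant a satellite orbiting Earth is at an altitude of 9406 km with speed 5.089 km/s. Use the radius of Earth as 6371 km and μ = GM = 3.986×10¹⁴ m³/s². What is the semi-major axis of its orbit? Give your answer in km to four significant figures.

r = 6371 + 9406 = 15777 km = 1.578×10⁷ m.
Specific orbital energy ε = v²/2 − μ/r = (5089)²/2 − 3.986×10¹⁴/1.578×10⁷ = -1.232×10⁷ J/kg.
Since ε = −μ/(2a), a = −μ/(2ε) = 1.618×10⁷ m = 16183 km.

a ≈ 16180 km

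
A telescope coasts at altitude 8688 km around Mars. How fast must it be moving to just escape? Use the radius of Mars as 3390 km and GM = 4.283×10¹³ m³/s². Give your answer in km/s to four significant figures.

v_esc ≈ 2.663 km/s

r = 3390 + 8688 = 12078 km = 1.2078×10⁷ m.
Escape speed v_esc = √(2μ/r) = √(2 × 4.283×10¹³ / 1.208×10⁷) = √(7.092×10⁶) = 2663 m/s.
= 2.663 km/s.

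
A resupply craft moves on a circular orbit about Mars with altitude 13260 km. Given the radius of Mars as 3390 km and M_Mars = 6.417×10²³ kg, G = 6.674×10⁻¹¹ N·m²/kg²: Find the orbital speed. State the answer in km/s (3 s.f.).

v ≈ 1.60 km/s

μ = GM = 6.674×10⁻¹¹ × 6.417×10²³ = 4.283×10¹³ m³/s².
r = 3390 + 13260 = 16650 km = 1.6650×10⁷ m.
For a circular orbit v = √(μ/r) = √(4.283×10¹³ / 1.665×10⁷) = √(2.572×10⁶) = 1604 m/s.
That is 1.604 km/s.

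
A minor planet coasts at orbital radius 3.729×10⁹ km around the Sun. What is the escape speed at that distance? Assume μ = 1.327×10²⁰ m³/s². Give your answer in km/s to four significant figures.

v_esc ≈ 8.436 km/s

r = 3.729×10⁹ km = 3.729×10¹² m.
Escape speed v_esc = √(2μ/r) = √(2 × 1.327×10²⁰ / 3.729×10¹²) = √(7.117×10⁷) = 8436 m/s.
= 8.436 km/s.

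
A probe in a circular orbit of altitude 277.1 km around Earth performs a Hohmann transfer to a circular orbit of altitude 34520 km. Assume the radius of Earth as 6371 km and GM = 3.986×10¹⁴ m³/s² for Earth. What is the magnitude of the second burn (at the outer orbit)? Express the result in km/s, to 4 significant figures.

Δv ≈ 1.471 km/s

r₁ = 6371 + 277.1 = 6648.1 km = 6.6481×10⁶ m.
r₂ = 6371 + 34520 = 40891 km = 4.0891×10⁷ m.
Transfer ellipse a_t = (r₁ + r₂)/2 = 2.377×10⁷ m.
At r₁: circular v_c1 = √(μ/r₁) = 7743 m/s; transfer-perigee v_p = √[μ(2/r₁ − 1/a_t)] = 10160 m/s.
At r₂: circular v_c2 = √(μ/r₂) = 3122 m/s; transfer-apogee v_a = √[μ(2/r₂ − 1/a_t)] = 1651 m/s.
Δv₂ = v_c2 − v_a = 1471 m/s.
= 1.471 km/s.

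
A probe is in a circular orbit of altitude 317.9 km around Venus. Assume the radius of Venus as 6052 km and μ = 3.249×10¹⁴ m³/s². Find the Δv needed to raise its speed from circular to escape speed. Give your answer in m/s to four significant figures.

r = 6052 + 317.9 = 6369.9 km = 6.3699×10⁶ m.
Circular speed v_c = √(μ/r) = 7142 m/s.
Escape speed v_esc = √(2μ/r) = √2 × v_c = 10100 m/s.
Δv = v_esc − v_c = 2958 m/s.

Δv ≈ 2958 m/s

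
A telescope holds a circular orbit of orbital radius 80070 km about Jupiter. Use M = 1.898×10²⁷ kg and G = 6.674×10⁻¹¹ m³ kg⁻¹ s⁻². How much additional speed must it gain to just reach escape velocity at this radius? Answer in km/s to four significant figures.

Δv ≈ 16.48 km/s

μ = GM = 6.674×10⁻¹¹ × 1.898×10²⁷ = 1.267×10¹⁷ m³/s².
r = 80070 km = 8.007×10⁷ m.
Circular speed v_c = √(μ/r) = 39770 m/s.
Escape speed v_esc = √(2μ/r) = √2 × v_c = 56250 m/s.
Δv = v_esc − v_c = 16480 m/s = 16.48 km/s.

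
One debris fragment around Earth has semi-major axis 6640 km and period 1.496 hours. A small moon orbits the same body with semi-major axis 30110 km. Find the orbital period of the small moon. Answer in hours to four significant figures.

Kepler's third law: T² ∝ a³, so T₂ = T₁ (a₂/a₁)^(3/2).
a₂/a₁ = 4.535, (a₂/a₁)^(3/2) = 9.656.
T₂ = 1.496 × 9.656 = 14.45 hours.

T₂ ≈ 14.45 hours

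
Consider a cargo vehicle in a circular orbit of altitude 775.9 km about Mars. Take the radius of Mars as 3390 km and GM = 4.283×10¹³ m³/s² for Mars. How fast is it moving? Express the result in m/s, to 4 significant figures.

v ≈ 3206 m/s

r = 3390 + 775.9 = 4165.9 km = 4.1659×10⁶ m.
For a circular orbit v = √(μ/r) = √(4.283×10¹³ / 4.166×10⁶) = √(1.028×10⁷) = 3206 m/s.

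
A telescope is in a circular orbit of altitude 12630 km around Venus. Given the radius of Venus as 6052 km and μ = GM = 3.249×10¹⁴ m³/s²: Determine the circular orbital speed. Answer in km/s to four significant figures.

v ≈ 4.170 km/s

r = 6052 + 12630 = 18682 km = 1.8682×10⁷ m.
For a circular orbit v = √(μ/r) = √(3.249×10¹⁴ / 1.868×10⁷) = √(1.739×10⁷) = 4170 m/s.
That is 4.170 km/s.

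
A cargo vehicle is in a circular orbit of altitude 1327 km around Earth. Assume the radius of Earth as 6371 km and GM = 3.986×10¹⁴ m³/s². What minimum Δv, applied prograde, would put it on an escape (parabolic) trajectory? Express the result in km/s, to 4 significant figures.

Δv ≈ 2.981 km/s

r = 6371 + 1327 = 7698.0 km = 7.6980×10⁶ m.
Circular speed v_c = √(μ/r) = 7196 m/s.
Escape speed v_esc = √(2μ/r) = √2 × v_c = 10180 m/s.
Δv = v_esc − v_c = 2981 m/s = 2.981 km/s.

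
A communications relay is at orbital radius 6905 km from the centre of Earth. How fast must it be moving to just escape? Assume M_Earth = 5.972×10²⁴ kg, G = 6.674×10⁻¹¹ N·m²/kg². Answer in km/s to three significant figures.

μ = GM = 6.674×10⁻¹¹ × 5.972×10²⁴ = 3.986×10¹⁴ m³/s².
r = 6905 km = 6.905×10⁶ m.
Escape speed v_esc = √(2μ/r) = √(2 × 3.986×10¹⁴ / 6.905×10⁶) = √(1.154×10⁸) = 10740 m/s.
= 10.74 km/s.

v_esc ≈ 10.7 km/s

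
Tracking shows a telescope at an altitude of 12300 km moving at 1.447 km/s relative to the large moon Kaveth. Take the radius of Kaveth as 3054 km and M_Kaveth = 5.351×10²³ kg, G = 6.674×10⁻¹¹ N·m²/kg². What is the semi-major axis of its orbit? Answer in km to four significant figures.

μ = GM = 6.674×10⁻¹¹ × 5.351×10²³ = 3.571×10¹³ m³/s².
r = 3054 + 12300 = 15354 km = 1.535×10⁷ m.
Vis-viva rearranged: 1/a = 2/r − v²/μ = 1.303×10⁻⁷ − 5.863×10⁻⁸ = 7.163×10⁻⁸ m⁻¹.
a = 1.396×10⁷ m = 13961 km.

a ≈ 13960 km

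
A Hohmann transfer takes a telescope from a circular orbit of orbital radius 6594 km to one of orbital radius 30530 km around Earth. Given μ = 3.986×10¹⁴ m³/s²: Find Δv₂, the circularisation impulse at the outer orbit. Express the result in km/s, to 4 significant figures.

Δv ≈ 1.460 km/s

r₁ = 6594 km = 6.594×10⁶ m.
r₂ = 30530 km = 3.053×10⁷ m.
Transfer ellipse a_t = (r₁ + r₂)/2 = 1.856×10⁷ m.
At r₁: circular v_c1 = √(μ/r₁) = 7775 m/s; transfer-perigee v_p = √[μ(2/r₁ − 1/a_t)] = 9971 m/s.
At r₂: circular v_c2 = √(μ/r₂) = 3613 m/s; transfer-apogee v_a = √[μ(2/r₂ − 1/a_t)] = 2154 m/s.
Δv₂ = v_c2 − v_a = 1460 m/s.
= 1.460 km/s.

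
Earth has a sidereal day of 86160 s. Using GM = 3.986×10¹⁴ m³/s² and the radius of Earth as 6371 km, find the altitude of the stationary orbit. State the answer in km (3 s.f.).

h_sync ≈ 35800 km

A synchronous orbit has period T, so by Kepler's third law a = (μT²/4π²)^(1/3).
μT²/4π² = 3.986×10¹⁴ × (8.616×10⁴)² / 39.48 = 7.495×10²² m³.
a = 4.216×10⁷ m = 42163 km.
Altitude h = a − R = 42163 − 6371 = 35792 km.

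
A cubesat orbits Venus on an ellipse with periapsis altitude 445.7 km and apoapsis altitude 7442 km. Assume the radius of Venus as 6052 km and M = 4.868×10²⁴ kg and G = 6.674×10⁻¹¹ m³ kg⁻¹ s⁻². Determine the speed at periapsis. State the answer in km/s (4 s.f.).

v ≈ 8.216 km/s

μ = GM = 6.674×10⁻¹¹ × 4.868×10²⁴ = 3.249×10¹⁴ m³/s².
r_p = 6052 + 445.7 = 6497.7 km = 6.4977×10⁶ m.
r_a = 6052 + 7442 = 13494 km = 1.3494×10⁷ m.
Semi-major axis a = (r_p + r_a)/2 = 9995.9 km = 9.996×10⁶ m.
Vis-viva: v² = μ(2/r − 1/a) = 3.249×10¹⁴ × (3.078×10⁻⁷ − 1.000×10⁻⁷) = 6.750×10⁷ m²/s².
v = 8216 m/s = 8.216 km/s.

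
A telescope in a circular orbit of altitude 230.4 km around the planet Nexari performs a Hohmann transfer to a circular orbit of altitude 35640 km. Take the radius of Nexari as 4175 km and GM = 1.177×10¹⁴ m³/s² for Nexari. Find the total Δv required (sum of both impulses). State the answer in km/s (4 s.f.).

Δv_total ≈ 2.719 km/s

r₁ = 4175 + 230.4 = 4405.4 km = 4.4054×10⁶ m.
r₂ = 4175 + 35640 = 39815 km = 3.9815×10⁷ m.
Transfer ellipse a_t = (r₁ + r₂)/2 = 2.211×10⁷ m.
At r₁: circular v_c1 = √(μ/r₁) = 5169 m/s; transfer-periapsis v_p = √[μ(2/r₁ − 1/a_t)] = 6936 m/s.
Δv₁ = v_p − v_c1 = 1767 m/s.
At r₂: circular v_c2 = √(μ/r₂) = 1719 m/s; transfer-apoapsis v_a = √[μ(2/r₂ − 1/a_t)] = 767.5 m/s.
Δv₂ = v_c2 − v_a = 951.9 m/s.
Total Δv = Δv₁ + Δv₂ = 2719 m/s = 2.719 km/s.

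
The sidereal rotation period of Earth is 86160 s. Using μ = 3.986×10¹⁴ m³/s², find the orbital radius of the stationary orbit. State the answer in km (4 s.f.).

r_sync ≈ 42160 km

A synchronous orbit has period T, so by Kepler's third law a = (μT²/4π²)^(1/3).
μT²/4π² = 3.986×10¹⁴ × (8.616×10⁴)² / 39.48 = 7.495×10²² m³.
a = 4.216×10⁷ m = 42163 km.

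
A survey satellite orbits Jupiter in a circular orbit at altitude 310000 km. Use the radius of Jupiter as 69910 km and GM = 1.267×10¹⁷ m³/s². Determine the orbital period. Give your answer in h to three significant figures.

T ≈ 36.3 h

r = 69910 + 310000 = 379910 km = 3.7991×10⁸ m.
Kepler's third law: T = 2π√(r³/μ) = 2π√((3.799×10⁸)³ / 1.267×10¹⁷).
r³/μ = 4.328×10⁸ s², so T = 2π × 2.080×10⁴ = 1.307×10⁵ s.
Converting: 1.307×10⁵ s ÷ 3600 = 36.31 h.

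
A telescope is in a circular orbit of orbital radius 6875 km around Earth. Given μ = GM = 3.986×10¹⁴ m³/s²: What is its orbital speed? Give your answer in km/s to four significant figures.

r = 6875 km = 6.875×10⁶ m.
For a circular orbit v = √(μ/r) = √(3.986×10¹⁴ / 6.875×10⁶) = √(5.798×10⁷) = 7614 m/s.
That is 7.614 km/s.

v ≈ 7.614 km/s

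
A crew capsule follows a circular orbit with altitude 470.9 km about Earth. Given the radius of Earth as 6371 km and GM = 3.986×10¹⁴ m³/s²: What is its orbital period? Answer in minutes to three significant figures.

T ≈ 93.9 minutes

r = 6371 + 470.9 = 6841.9 km = 6.8419×10⁶ m.
Kepler's third law: T = 2π√(r³/μ) = 2π√((6.842×10⁶)³ / 3.986×10¹⁴).
r³/μ = 8.035×10⁵ s², so T = 2π × 8.964×10² = 5.632×10³ s.
Converting: 5.632×10³ s ÷ 60.00 = 93.87 minutes.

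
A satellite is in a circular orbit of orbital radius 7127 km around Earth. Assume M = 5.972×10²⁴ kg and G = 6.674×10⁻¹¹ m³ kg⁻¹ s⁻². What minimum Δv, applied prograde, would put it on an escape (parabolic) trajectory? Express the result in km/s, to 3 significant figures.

Δv ≈ 3.10 km/s

μ = GM = 6.674×10⁻¹¹ × 5.972×10²⁴ = 3.986×10¹⁴ m³/s².
r = 7127 km = 7.127×10⁶ m.
Circular speed v_c = √(μ/r) = 7478 m/s.
Escape speed v_esc = √(2μ/r) = √2 × v_c = 10580 m/s.
Δv = v_esc − v_c = 3098 m/s = 3.098 km/s.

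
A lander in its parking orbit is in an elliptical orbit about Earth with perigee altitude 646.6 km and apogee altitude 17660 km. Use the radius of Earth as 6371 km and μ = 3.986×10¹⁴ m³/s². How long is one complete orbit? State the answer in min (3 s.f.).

r_p = 6371 + 646.6 = 7017.6 km = 7.0176×10⁶ m.
r_a = 6371 + 17660 = 24031 km = 2.4031×10⁷ m.
Semi-major axis a = (r_p + r_a)/2 = (7017.6 + 24031)/2 = 15524 km = 1.552×10⁷ m.
By Kepler's third law T = 2π√(a³/μ) = 2π × 3.064×10³ = 1.925×10⁴ s.
= 320.8 min.

T ≈ 321 min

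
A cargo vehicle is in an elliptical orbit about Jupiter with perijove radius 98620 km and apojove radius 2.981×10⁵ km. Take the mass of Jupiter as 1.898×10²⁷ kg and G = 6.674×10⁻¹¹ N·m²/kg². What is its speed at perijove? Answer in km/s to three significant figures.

v ≈ 43.9 km/s

μ = GM = 6.674×10⁻¹¹ × 1.898×10²⁷ = 1.267×10¹⁷ m³/s².
Semi-major axis a = (r_p + r_a)/2 = 1.9836×10⁵ km = 1.984×10⁸ m.
Vis-viva: v² = μ(2/r − 1/a) = 1.267×10¹⁷ × (2.028×10⁻⁸ − 5.041×10⁻⁹) = 1.930×10⁹ m²/s².
v = 43940 m/s = 43.94 km/s.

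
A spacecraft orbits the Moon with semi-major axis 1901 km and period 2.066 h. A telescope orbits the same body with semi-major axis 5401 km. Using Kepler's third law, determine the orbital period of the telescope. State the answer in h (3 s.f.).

Kepler's third law: T² ∝ a³, so T₂ = T₁ (a₂/a₁)^(3/2).
a₂/a₁ = 2.841, (a₂/a₁)^(3/2) = 4.789.
T₂ = 2.066 × 4.789 = 9.894 h.

T₂ ≈ 9.89 h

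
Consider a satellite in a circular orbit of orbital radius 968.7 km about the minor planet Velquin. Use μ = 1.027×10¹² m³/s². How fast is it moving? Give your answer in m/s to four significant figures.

r = 968.7 km = 9.687×10⁵ m.
For a circular orbit v = √(μ/r) = √(1.027×10¹² / 9.687×10⁵) = √(1.060×10⁶) = 1030 m/s.

v ≈ 1030 m/s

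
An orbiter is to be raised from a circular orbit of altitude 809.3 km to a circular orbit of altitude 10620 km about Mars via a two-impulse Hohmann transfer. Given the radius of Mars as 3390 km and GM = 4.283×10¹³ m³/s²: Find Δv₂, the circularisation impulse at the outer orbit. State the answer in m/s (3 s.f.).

r₁ = 3390 + 809.3 = 4199.3 km = 4.1993×10⁶ m.
r₂ = 3390 + 10620 = 14010 km = 1.4010×10⁷ m.
Transfer ellipse a_t = (r₁ + r₂)/2 = 9.105×10⁶ m.
At r₁: circular v_c1 = √(μ/r₁) = 3194 m/s; transfer-periapsis v_p = √[μ(2/r₁ − 1/a_t)] = 3962 m/s.
At r₂: circular v_c2 = √(μ/r₂) = 1748 m/s; transfer-apoapsis v_a = √[μ(2/r₂ − 1/a_t)] = 1187 m/s.
Δv₂ = v_c2 − v_a = 561.0 m/s.

Δv ≈ 561 m/s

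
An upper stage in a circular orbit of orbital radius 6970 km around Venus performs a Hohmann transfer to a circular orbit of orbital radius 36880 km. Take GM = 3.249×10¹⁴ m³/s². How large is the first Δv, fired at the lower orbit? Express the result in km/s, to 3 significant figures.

Δv ≈ 2.03 km/s

r₁ = 6970 km = 6.970×10⁶ m.
r₂ = 36880 km = 3.688×10⁷ m.
Transfer ellipse a_t = (r₁ + r₂)/2 = 2.192×10⁷ m.
At r₁: circular v_c1 = √(μ/r₁) = 6827 m/s; transfer-periapsis v_p = √[μ(2/r₁ − 1/a_t)] = 8855 m/s.
Δv₁ = v_p − v_c1 = 2027 m/s.
= 2.027 km/s.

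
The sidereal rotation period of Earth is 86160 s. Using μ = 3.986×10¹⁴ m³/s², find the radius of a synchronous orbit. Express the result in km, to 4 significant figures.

r_sync ≈ 42160 km

A synchronous orbit has period T, so by Kepler's third law a = (μT²/4π²)^(1/3).
μT²/4π² = 3.986×10¹⁴ × (8.616×10⁴)² / 39.48 = 7.495×10²² m³.
a = 4.216×10⁷ m = 42163 km.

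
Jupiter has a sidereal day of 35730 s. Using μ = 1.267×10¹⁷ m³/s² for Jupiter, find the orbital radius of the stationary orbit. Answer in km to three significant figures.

r_sync ≈ 1.60×10⁵ km

A synchronous orbit has period T, so by Kepler's third law a = (μT²/4π²)^(1/3).
μT²/4π² = 1.267×10¹⁷ × (3.573×10⁴)² / 39.48 = 4.097×10²⁴ m³.
a = 1.600×10⁸ m = 1.6002×10⁵ km.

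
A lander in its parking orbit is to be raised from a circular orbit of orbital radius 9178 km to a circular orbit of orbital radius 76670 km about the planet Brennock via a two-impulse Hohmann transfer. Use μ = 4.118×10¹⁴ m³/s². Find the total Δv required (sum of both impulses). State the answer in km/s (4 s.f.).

r₁ = 9178 km = 9.178×10⁶ m.
r₂ = 76670 km = 7.667×10⁷ m.
Transfer ellipse a_t = (r₁ + r₂)/2 = 4.292×10⁷ m.
At r₁: circular v_c1 = √(μ/r₁) = 6698 m/s; transfer-periapsis v_p = √[μ(2/r₁ − 1/a_t)] = 8952 m/s.
Δv₁ = v_p − v_c1 = 2254 m/s.
At r₂: circular v_c2 = √(μ/r₂) = 2318 m/s; transfer-apoapsis v_a = √[μ(2/r₂ − 1/a_t)] = 1072 m/s.
Δv₂ = v_c2 − v_a = 1246 m/s.
Total Δv = Δv₁ + Δv₂ = 3500 m/s = 3.500 km/s.

Δv_total ≈ 3.500 km/s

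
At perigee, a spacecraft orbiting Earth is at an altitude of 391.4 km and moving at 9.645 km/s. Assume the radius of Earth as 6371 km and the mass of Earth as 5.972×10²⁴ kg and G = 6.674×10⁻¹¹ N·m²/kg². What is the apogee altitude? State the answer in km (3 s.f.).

μ = GM = 6.674×10⁻¹¹ × 5.972×10²⁴ = 3.986×10¹⁴ m³/s².
r_p = 6371 + 391.4 = 6762.4 km = 6.762×10⁶ m.
Specific energy ε = v²/2 − μ/r = -1.243×10⁷ J/kg, so a = −μ/(2ε) = 1.604×10⁷ m.
The apsides satisfy r_p + r_a = 2a, so the apogee radius is 2a − r_p = 2.531×10⁷ m = 25312 km.
Apogee altitude = 25312 − 6371 = 18941 km.

apogee altitude ≈ 18900 km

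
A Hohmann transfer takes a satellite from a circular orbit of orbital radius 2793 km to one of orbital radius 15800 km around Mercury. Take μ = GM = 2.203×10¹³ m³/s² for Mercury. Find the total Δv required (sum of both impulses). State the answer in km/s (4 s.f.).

r₁ = 2793 km = 2.793×10⁶ m.
r₂ = 15800 km = 1.580×10⁷ m.
Transfer ellipse a_t = (r₁ + r₂)/2 = 9.296×10⁶ m.
At r₁: circular v_c1 = √(μ/r₁) = 2808 m/s; transfer-periherm v_p = √[μ(2/r₁ − 1/a_t)] = 3661 m/s.
Δv₁ = v_p − v_c1 = 852.9 m/s.
At r₂: circular v_c2 = √(μ/r₂) = 1181 m/s; transfer-apoherm v_a = √[μ(2/r₂ − 1/a_t)] = 647.2 m/s.
Δv₂ = v_c2 − v_a = 533.6 m/s.
Total Δv = Δv₁ + Δv₂ = 1386 m/s = 1.386 km/s.

Δv_total ≈ 1.386 km/s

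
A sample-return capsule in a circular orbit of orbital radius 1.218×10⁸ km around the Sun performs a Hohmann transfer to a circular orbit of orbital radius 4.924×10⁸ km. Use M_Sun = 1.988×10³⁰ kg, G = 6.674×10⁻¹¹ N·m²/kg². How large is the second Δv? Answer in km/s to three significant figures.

Δv ≈ 6.08 km/s

μ = GM = 6.674×10⁻¹¹ × 1.988×10³⁰ = 1.327×10²⁰ m³/s².
r₁ = 1.218×10⁸ km = 1.218×10¹¹ m.
r₂ = 4.924×10⁸ km = 4.924×10¹¹ m.
Transfer ellipse a_t = (r₁ + r₂)/2 = 3.071×10¹¹ m.
At r₁: circular v_c1 = √(μ/r₁) = 33000 m/s; transfer-perihelion v_p = √[μ(2/r₁ − 1/a_t)] = 41790 m/s.
At r₂: circular v_c2 = √(μ/r₂) = 16420 m/s; transfer-aphelion v_a = √[μ(2/r₂ − 1/a_t)] = 10340 m/s.
Δv₂ = v_c2 − v_a = 6077 m/s.
= 6.077 km/s.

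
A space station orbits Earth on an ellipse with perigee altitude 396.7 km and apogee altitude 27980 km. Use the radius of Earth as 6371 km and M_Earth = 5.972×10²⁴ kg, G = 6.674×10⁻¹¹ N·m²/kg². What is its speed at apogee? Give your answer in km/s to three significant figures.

μ = GM = 6.674×10⁻¹¹ × 5.972×10²⁴ = 3.986×10¹⁴ m³/s².
r_p = 6371 + 396.7 = 6767.7 km = 6.7677×10⁶ m.
r_a = 6371 + 27980 = 34351 km = 3.4351×10⁷ m.
Semi-major axis a = (r_p + r_a)/2 = 20559 km = 2.056×10⁷ m.
Vis-viva: v² = μ(2/r − 1/a) = 3.986×10¹⁴ × (5.822×10⁻⁸ − 4.864×10⁻⁸) = 3.819×10⁶ m²/s².
v = 1954 m/s = 1.954 km/s.

v ≈ 1.95 km/s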